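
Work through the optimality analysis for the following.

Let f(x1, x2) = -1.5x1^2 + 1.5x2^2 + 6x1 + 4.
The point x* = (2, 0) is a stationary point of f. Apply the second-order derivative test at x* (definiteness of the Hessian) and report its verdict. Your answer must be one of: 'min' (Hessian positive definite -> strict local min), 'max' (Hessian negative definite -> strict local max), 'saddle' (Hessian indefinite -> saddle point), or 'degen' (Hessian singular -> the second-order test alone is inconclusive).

Compute the Hessian H = grad^2 f:
  H = [[-3, 0], [0, 3]]
Verify stationarity: grad f(x*) = H x* + g = (0, 0).
Eigenvalues of H: -3, 3.
Eigenvalues have mixed signs, so H is indefinite -> x* is a saddle point.

saddle


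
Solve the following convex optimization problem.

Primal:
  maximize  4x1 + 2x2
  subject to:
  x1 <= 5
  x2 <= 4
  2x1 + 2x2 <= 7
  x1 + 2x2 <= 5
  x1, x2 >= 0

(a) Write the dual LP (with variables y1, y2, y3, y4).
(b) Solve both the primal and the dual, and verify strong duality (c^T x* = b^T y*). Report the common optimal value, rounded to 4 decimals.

The standard primal-dual pair for 'max c^T x s.t. A x <= b, x >= 0' is:
  Dual:  min b^T y  s.t.  A^T y >= c,  y >= 0.

So the dual LP is:
  minimize  5y1 + 4y2 + 7y3 + 5y4
  subject to:
    y1 + 2y3 + y4 >= 4
    y2 + 2y3 + 2y4 >= 2
    y1, y2, y3, y4 >= 0

Solving the primal: x* = (3.5, 0).
  primal value c^T x* = 14.
Solving the dual: y* = (0, 0, 2, 0).
  dual value b^T y* = 14.
Strong duality: c^T x* = b^T y*. Confirmed.

14


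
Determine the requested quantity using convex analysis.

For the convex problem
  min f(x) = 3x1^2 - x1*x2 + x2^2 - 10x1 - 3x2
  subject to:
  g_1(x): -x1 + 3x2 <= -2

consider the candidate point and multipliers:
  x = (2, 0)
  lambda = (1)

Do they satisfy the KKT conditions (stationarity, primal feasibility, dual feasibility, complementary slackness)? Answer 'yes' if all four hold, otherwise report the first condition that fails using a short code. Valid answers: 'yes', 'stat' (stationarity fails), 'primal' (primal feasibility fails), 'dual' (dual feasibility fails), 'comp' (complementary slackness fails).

Gradient of f: grad f(x) = Q x + c = (2, -5)
Constraint values g_i(x) = a_i^T x - b_i:
  g_1((2, 0)) = 0
Stationarity residual: grad f(x) + sum_i lambda_i a_i = (1, -2)
  -> stationarity FAILS
Primal feasibility (all g_i <= 0): OK
Dual feasibility (all lambda_i >= 0): OK
Complementary slackness (lambda_i * g_i(x) = 0 for all i): OK

Verdict: the first failing condition is stationarity -> stat.

stat


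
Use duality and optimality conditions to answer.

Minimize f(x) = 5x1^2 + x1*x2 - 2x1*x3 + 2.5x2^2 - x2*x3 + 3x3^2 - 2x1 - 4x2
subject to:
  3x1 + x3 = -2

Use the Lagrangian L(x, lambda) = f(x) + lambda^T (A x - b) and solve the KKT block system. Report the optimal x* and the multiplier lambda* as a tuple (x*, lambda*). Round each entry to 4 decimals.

Form the Lagrangian:
  L(x, lambda) = (1/2) x^T Q x + c^T x + lambda^T (A x - b)
Stationarity (grad_x L = 0): Q x + c + A^T lambda = 0.
Primal feasibility: A x = b.

This gives the KKT block system:
  [ Q   A^T ] [ x     ]   [-c ]
  [ A    0  ] [ lambda ] = [ b ]

Solving the linear system:
  x*      = (-0.544, 0.8352, -0.3681)
  lambda* = (1.956)
  f(x*)   = 0.8297

x* = (-0.544, 0.8352, -0.3681), lambda* = (1.956)


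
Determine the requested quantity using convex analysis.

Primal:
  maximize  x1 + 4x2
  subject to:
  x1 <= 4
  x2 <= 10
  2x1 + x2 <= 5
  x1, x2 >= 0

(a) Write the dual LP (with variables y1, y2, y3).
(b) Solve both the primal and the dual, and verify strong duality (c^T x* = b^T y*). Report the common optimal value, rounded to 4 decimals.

The standard primal-dual pair for 'max c^T x s.t. A x <= b, x >= 0' is:
  Dual:  min b^T y  s.t.  A^T y >= c,  y >= 0.

So the dual LP is:
  minimize  4y1 + 10y2 + 5y3
  subject to:
    y1 + 2y3 >= 1
    y2 + y3 >= 4
    y1, y2, y3 >= 0

Solving the primal: x* = (0, 5).
  primal value c^T x* = 20.
Solving the dual: y* = (0, 0, 4).
  dual value b^T y* = 20.
Strong duality: c^T x* = b^T y*. Confirmed.

20


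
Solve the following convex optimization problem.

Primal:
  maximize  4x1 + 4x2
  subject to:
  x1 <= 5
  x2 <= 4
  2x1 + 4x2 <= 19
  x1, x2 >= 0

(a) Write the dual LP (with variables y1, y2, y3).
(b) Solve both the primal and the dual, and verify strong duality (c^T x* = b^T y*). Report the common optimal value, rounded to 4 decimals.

The standard primal-dual pair for 'max c^T x s.t. A x <= b, x >= 0' is:
  Dual:  min b^T y  s.t.  A^T y >= c,  y >= 0.

So the dual LP is:
  minimize  5y1 + 4y2 + 19y3
  subject to:
    y1 + 2y3 >= 4
    y2 + 4y3 >= 4
    y1, y2, y3 >= 0

Solving the primal: x* = (5, 2.25).
  primal value c^T x* = 29.
Solving the dual: y* = (2, 0, 1).
  dual value b^T y* = 29.
Strong duality: c^T x* = b^T y*. Confirmed.

29


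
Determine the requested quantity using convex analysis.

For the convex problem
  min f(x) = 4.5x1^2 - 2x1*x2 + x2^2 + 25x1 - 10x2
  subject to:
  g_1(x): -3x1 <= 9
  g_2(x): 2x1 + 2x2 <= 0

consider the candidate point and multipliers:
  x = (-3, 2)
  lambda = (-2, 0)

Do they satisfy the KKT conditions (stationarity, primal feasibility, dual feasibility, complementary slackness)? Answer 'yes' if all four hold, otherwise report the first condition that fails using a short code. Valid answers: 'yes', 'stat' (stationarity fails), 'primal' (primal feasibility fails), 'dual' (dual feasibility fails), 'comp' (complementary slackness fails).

Gradient of f: grad f(x) = Q x + c = (-6, 0)
Constraint values g_i(x) = a_i^T x - b_i:
  g_1((-3, 2)) = 0
  g_2((-3, 2)) = -2
Stationarity residual: grad f(x) + sum_i lambda_i a_i = (0, 0)
  -> stationarity OK
Primal feasibility (all g_i <= 0): OK
Dual feasibility (all lambda_i >= 0): FAILS
Complementary slackness (lambda_i * g_i(x) = 0 for all i): OK

Verdict: the first failing condition is dual_feasibility -> dual.

dual


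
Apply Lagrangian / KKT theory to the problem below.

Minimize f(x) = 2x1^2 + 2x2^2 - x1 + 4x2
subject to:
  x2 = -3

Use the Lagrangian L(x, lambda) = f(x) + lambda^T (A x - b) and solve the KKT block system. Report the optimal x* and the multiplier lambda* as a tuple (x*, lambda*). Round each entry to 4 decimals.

Form the Lagrangian:
  L(x, lambda) = (1/2) x^T Q x + c^T x + lambda^T (A x - b)
Stationarity (grad_x L = 0): Q x + c + A^T lambda = 0.
Primal feasibility: A x = b.

This gives the KKT block system:
  [ Q   A^T ] [ x     ]   [-c ]
  [ A    0  ] [ lambda ] = [ b ]

Solving the linear system:
  x*      = (0.25, -3)
  lambda* = (8)
  f(x*)   = 5.875

x* = (0.25, -3), lambda* = (8)


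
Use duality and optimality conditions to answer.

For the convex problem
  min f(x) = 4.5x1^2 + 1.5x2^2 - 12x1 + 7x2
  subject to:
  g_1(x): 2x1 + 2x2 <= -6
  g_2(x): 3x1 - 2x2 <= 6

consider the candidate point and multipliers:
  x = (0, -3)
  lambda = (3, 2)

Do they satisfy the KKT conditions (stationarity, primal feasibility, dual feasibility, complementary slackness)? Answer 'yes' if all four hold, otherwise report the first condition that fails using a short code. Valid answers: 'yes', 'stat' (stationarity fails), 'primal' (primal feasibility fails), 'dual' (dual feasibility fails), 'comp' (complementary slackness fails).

Gradient of f: grad f(x) = Q x + c = (-12, -2)
Constraint values g_i(x) = a_i^T x - b_i:
  g_1((0, -3)) = 0
  g_2((0, -3)) = 0
Stationarity residual: grad f(x) + sum_i lambda_i a_i = (0, 0)
  -> stationarity OK
Primal feasibility (all g_i <= 0): OK
Dual feasibility (all lambda_i >= 0): OK
Complementary slackness (lambda_i * g_i(x) = 0 for all i): OK

Verdict: yes, KKT holds.

yes


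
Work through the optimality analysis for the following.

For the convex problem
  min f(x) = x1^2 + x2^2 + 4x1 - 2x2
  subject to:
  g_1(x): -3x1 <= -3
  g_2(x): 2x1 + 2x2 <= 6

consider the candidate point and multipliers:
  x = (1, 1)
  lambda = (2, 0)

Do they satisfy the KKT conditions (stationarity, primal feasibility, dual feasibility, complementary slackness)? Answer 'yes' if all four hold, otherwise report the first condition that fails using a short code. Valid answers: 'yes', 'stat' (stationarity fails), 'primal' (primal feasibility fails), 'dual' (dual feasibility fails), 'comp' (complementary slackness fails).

Gradient of f: grad f(x) = Q x + c = (6, 0)
Constraint values g_i(x) = a_i^T x - b_i:
  g_1((1, 1)) = 0
  g_2((1, 1)) = -2
Stationarity residual: grad f(x) + sum_i lambda_i a_i = (0, 0)
  -> stationarity OK
Primal feasibility (all g_i <= 0): OK
Dual feasibility (all lambda_i >= 0): OK
Complementary slackness (lambda_i * g_i(x) = 0 for all i): OK

Verdict: yes, KKT holds.

yes


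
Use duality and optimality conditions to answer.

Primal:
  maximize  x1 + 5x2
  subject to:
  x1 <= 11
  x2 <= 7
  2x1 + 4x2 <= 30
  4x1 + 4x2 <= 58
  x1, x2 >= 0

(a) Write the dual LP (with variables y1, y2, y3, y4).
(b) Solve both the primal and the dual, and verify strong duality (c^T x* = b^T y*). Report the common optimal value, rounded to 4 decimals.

The standard primal-dual pair for 'max c^T x s.t. A x <= b, x >= 0' is:
  Dual:  min b^T y  s.t.  A^T y >= c,  y >= 0.

So the dual LP is:
  minimize  11y1 + 7y2 + 30y3 + 58y4
  subject to:
    y1 + 2y3 + 4y4 >= 1
    y2 + 4y3 + 4y4 >= 5
    y1, y2, y3, y4 >= 0

Solving the primal: x* = (1, 7).
  primal value c^T x* = 36.
Solving the dual: y* = (0, 3, 0.5, 0).
  dual value b^T y* = 36.
Strong duality: c^T x* = b^T y*. Confirmed.

36


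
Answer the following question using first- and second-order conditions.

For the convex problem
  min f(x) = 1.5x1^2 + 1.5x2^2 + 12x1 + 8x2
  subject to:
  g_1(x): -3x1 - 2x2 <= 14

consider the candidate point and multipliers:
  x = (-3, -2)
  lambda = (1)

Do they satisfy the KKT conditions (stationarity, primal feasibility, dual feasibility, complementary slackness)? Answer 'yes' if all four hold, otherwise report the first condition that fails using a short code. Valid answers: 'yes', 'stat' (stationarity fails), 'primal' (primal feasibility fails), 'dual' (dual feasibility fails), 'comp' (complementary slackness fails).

Gradient of f: grad f(x) = Q x + c = (3, 2)
Constraint values g_i(x) = a_i^T x - b_i:
  g_1((-3, -2)) = -1
Stationarity residual: grad f(x) + sum_i lambda_i a_i = (0, 0)
  -> stationarity OK
Primal feasibility (all g_i <= 0): OK
Dual feasibility (all lambda_i >= 0): OK
Complementary slackness (lambda_i * g_i(x) = 0 for all i): FAILS

Verdict: the first failing condition is complementary_slackness -> comp.

comp


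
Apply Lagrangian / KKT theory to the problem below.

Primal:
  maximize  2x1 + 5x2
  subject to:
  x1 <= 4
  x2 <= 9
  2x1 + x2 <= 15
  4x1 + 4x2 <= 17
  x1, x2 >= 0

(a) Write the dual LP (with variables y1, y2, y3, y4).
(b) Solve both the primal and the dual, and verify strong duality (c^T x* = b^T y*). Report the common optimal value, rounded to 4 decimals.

The standard primal-dual pair for 'max c^T x s.t. A x <= b, x >= 0' is:
  Dual:  min b^T y  s.t.  A^T y >= c,  y >= 0.

So the dual LP is:
  minimize  4y1 + 9y2 + 15y3 + 17y4
  subject to:
    y1 + 2y3 + 4y4 >= 2
    y2 + y3 + 4y4 >= 5
    y1, y2, y3, y4 >= 0

Solving the primal: x* = (0, 4.25).
  primal value c^T x* = 21.25.
Solving the dual: y* = (0, 0, 0, 1.25).
  dual value b^T y* = 21.25.
Strong duality: c^T x* = b^T y*. Confirmed.

21.25


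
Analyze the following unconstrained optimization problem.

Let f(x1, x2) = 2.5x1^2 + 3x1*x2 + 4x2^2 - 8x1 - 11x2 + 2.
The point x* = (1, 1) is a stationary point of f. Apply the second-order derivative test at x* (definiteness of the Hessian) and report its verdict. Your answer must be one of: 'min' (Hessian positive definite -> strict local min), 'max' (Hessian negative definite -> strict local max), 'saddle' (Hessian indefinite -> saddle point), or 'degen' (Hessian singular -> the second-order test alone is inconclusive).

Compute the Hessian H = grad^2 f:
  H = [[5, 3], [3, 8]]
Verify stationarity: grad f(x*) = H x* + g = (0, 0).
Eigenvalues of H: 3.1459, 9.8541.
Both eigenvalues > 0, so H is positive definite -> x* is a strict local min.

min


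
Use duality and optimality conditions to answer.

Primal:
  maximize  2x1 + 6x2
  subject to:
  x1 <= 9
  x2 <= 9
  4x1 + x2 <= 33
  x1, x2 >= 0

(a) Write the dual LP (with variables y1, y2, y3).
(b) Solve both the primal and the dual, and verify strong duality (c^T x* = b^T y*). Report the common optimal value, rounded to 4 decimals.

The standard primal-dual pair for 'max c^T x s.t. A x <= b, x >= 0' is:
  Dual:  min b^T y  s.t.  A^T y >= c,  y >= 0.

So the dual LP is:
  minimize  9y1 + 9y2 + 33y3
  subject to:
    y1 + 4y3 >= 2
    y2 + y3 >= 6
    y1, y2, y3 >= 0

Solving the primal: x* = (6, 9).
  primal value c^T x* = 66.
Solving the dual: y* = (0, 5.5, 0.5).
  dual value b^T y* = 66.
Strong duality: c^T x* = b^T y*. Confirmed.

66


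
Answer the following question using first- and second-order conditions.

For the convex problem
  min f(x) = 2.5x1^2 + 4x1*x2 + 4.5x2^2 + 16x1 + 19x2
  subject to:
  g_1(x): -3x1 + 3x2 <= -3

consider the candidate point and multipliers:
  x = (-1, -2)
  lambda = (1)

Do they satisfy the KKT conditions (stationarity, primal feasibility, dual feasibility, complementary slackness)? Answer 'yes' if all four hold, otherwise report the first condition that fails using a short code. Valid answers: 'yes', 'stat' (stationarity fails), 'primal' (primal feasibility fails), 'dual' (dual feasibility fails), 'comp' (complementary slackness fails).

Gradient of f: grad f(x) = Q x + c = (3, -3)
Constraint values g_i(x) = a_i^T x - b_i:
  g_1((-1, -2)) = 0
Stationarity residual: grad f(x) + sum_i lambda_i a_i = (0, 0)
  -> stationarity OK
Primal feasibility (all g_i <= 0): OK
Dual feasibility (all lambda_i >= 0): OK
Complementary slackness (lambda_i * g_i(x) = 0 for all i): OK

Verdict: yes, KKT holds.

yes


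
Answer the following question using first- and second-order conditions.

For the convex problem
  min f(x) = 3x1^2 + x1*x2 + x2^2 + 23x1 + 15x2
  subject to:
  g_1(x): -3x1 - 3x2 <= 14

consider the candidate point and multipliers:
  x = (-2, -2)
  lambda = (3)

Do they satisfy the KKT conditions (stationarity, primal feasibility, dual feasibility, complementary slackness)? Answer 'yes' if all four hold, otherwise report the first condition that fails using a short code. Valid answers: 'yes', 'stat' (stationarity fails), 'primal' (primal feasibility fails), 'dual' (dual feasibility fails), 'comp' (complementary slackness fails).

Gradient of f: grad f(x) = Q x + c = (9, 9)
Constraint values g_i(x) = a_i^T x - b_i:
  g_1((-2, -2)) = -2
Stationarity residual: grad f(x) + sum_i lambda_i a_i = (0, 0)
  -> stationarity OK
Primal feasibility (all g_i <= 0): OK
Dual feasibility (all lambda_i >= 0): OK
Complementary slackness (lambda_i * g_i(x) = 0 for all i): FAILS

Verdict: the first failing condition is complementary_slackness -> comp.

comp


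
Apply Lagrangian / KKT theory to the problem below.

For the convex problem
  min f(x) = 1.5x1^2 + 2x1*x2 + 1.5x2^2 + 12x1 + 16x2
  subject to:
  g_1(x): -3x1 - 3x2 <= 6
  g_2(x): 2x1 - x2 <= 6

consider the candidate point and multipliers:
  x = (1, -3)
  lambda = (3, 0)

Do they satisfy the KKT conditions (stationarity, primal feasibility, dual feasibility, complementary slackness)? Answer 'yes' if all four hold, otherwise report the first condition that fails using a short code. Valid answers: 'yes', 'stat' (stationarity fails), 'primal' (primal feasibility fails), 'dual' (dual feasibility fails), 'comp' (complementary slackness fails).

Gradient of f: grad f(x) = Q x + c = (9, 9)
Constraint values g_i(x) = a_i^T x - b_i:
  g_1((1, -3)) = 0
  g_2((1, -3)) = -1
Stationarity residual: grad f(x) + sum_i lambda_i a_i = (0, 0)
  -> stationarity OK
Primal feasibility (all g_i <= 0): OK
Dual feasibility (all lambda_i >= 0): OK
Complementary slackness (lambda_i * g_i(x) = 0 for all i): OK

Verdict: yes, KKT holds.

yes


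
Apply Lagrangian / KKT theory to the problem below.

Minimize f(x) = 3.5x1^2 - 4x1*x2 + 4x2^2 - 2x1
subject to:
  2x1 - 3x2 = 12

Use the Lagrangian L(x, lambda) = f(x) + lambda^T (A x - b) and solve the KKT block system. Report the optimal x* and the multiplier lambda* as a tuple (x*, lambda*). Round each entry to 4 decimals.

Form the Lagrangian:
  L(x, lambda) = (1/2) x^T Q x + c^T x + lambda^T (A x - b)
Stationarity (grad_x L = 0): Q x + c + A^T lambda = 0.
Primal feasibility: A x = b.

This gives the KKT block system:
  [ Q   A^T ] [ x     ]   [-c ]
  [ A    0  ] [ lambda ] = [ b ]

Solving the linear system:
  x*      = (1.4043, -3.0638)
  lambda* = (-10.0426)
  f(x*)   = 58.8511

x* = (1.4043, -3.0638), lambda* = (-10.0426)


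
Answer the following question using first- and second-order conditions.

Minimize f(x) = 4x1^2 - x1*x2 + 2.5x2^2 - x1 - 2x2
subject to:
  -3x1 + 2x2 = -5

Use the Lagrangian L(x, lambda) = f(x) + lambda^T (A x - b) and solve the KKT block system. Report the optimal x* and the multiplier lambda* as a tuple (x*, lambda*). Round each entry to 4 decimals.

Form the Lagrangian:
  L(x, lambda) = (1/2) x^T Q x + c^T x + lambda^T (A x - b)
Stationarity (grad_x L = 0): Q x + c + A^T lambda = 0.
Primal feasibility: A x = b.

This gives the KKT block system:
  [ Q   A^T ] [ x     ]   [-c ]
  [ A    0  ] [ lambda ] = [ b ]

Solving the linear system:
  x*      = (1.2462, -0.6308)
  lambda* = (3.2)
  f(x*)   = 8.0077

x* = (1.2462, -0.6308), lambda* = (3.2)


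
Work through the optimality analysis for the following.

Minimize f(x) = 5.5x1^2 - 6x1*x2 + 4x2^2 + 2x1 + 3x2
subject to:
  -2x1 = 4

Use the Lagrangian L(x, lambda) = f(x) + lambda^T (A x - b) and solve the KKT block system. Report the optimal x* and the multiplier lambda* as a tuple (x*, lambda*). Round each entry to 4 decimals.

Form the Lagrangian:
  L(x, lambda) = (1/2) x^T Q x + c^T x + lambda^T (A x - b)
Stationarity (grad_x L = 0): Q x + c + A^T lambda = 0.
Primal feasibility: A x = b.

This gives the KKT block system:
  [ Q   A^T ] [ x     ]   [-c ]
  [ A    0  ] [ lambda ] = [ b ]

Solving the linear system:
  x*      = (-2, -1.875)
  lambda* = (-4.375)
  f(x*)   = 3.9375

x* = (-2, -1.875), lambda* = (-4.375)


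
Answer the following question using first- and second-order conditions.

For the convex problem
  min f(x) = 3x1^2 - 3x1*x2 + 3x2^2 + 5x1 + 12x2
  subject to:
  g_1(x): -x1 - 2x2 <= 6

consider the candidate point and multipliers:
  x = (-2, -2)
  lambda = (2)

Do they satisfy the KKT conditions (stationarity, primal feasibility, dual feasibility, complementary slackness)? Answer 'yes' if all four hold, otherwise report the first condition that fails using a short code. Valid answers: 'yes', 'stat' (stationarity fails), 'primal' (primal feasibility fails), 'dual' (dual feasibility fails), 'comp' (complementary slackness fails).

Gradient of f: grad f(x) = Q x + c = (-1, 6)
Constraint values g_i(x) = a_i^T x - b_i:
  g_1((-2, -2)) = 0
Stationarity residual: grad f(x) + sum_i lambda_i a_i = (-3, 2)
  -> stationarity FAILS
Primal feasibility (all g_i <= 0): OK
Dual feasibility (all lambda_i >= 0): OK
Complementary slackness (lambda_i * g_i(x) = 0 for all i): OK

Verdict: the first failing condition is stationarity -> stat.

stat


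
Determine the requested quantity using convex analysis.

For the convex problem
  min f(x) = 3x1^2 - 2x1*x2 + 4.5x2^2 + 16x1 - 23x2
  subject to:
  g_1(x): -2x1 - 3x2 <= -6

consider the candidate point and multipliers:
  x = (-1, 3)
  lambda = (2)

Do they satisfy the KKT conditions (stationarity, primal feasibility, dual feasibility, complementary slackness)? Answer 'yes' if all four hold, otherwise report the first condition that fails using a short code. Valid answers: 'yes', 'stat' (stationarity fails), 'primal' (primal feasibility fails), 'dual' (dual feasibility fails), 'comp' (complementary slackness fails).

Gradient of f: grad f(x) = Q x + c = (4, 6)
Constraint values g_i(x) = a_i^T x - b_i:
  g_1((-1, 3)) = -1
Stationarity residual: grad f(x) + sum_i lambda_i a_i = (0, 0)
  -> stationarity OK
Primal feasibility (all g_i <= 0): OK
Dual feasibility (all lambda_i >= 0): OK
Complementary slackness (lambda_i * g_i(x) = 0 for all i): FAILS

Verdict: the first failing condition is complementary_slackness -> comp.

comp


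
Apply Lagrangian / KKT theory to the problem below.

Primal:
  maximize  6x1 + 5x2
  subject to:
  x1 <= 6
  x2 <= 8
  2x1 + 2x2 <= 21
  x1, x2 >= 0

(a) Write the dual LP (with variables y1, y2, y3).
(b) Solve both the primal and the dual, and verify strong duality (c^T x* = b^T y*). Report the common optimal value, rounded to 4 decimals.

The standard primal-dual pair for 'max c^T x s.t. A x <= b, x >= 0' is:
  Dual:  min b^T y  s.t.  A^T y >= c,  y >= 0.

So the dual LP is:
  minimize  6y1 + 8y2 + 21y3
  subject to:
    y1 + 2y3 >= 6
    y2 + 2y3 >= 5
    y1, y2, y3 >= 0

Solving the primal: x* = (6, 4.5).
  primal value c^T x* = 58.5.
Solving the dual: y* = (1, 0, 2.5).
  dual value b^T y* = 58.5.
Strong duality: c^T x* = b^T y*. Confirmed.

58.5


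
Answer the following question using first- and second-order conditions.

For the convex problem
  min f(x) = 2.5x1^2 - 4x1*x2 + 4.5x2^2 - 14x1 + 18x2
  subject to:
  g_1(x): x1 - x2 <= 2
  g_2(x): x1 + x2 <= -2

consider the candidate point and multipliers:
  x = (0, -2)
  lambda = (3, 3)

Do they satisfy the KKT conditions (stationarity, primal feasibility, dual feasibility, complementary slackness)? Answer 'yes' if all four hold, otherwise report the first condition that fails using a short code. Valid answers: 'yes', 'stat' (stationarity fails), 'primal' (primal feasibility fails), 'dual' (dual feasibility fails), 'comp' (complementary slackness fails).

Gradient of f: grad f(x) = Q x + c = (-6, 0)
Constraint values g_i(x) = a_i^T x - b_i:
  g_1((0, -2)) = 0
  g_2((0, -2)) = 0
Stationarity residual: grad f(x) + sum_i lambda_i a_i = (0, 0)
  -> stationarity OK
Primal feasibility (all g_i <= 0): OK
Dual feasibility (all lambda_i >= 0): OK
Complementary slackness (lambda_i * g_i(x) = 0 for all i): OK

Verdict: yes, KKT holds.

yes


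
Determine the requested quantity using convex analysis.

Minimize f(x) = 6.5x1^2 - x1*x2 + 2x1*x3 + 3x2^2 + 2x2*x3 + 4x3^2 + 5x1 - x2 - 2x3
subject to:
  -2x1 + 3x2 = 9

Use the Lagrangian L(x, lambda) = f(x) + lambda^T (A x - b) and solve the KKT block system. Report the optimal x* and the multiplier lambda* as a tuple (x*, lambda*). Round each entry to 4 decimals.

Form the Lagrangian:
  L(x, lambda) = (1/2) x^T Q x + c^T x + lambda^T (A x - b)
Stationarity (grad_x L = 0): Q x + c + A^T lambda = 0.
Primal feasibility: A x = b.

This gives the KKT block system:
  [ Q   A^T ] [ x     ]   [-c ]
  [ A    0  ] [ lambda ] = [ b ]

Solving the linear system:
  x*      = (-0.9013, 2.3991, -0.1245)
  lambda* = (-4.6824)
  f(x*)   = 17.7425

x* = (-0.9013, 2.3991, -0.1245), lambda* = (-4.6824)


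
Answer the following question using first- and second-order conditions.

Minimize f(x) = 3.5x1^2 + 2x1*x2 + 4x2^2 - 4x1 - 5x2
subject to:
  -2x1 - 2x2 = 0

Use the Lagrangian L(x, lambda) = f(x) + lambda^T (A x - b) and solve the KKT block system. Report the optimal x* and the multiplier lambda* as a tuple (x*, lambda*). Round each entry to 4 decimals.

Form the Lagrangian:
  L(x, lambda) = (1/2) x^T Q x + c^T x + lambda^T (A x - b)
Stationarity (grad_x L = 0): Q x + c + A^T lambda = 0.
Primal feasibility: A x = b.

This gives the KKT block system:
  [ Q   A^T ] [ x     ]   [-c ]
  [ A    0  ] [ lambda ] = [ b ]

Solving the linear system:
  x*      = (-0.0909, 0.0909)
  lambda* = (-2.2273)
  f(x*)   = -0.0455

x* = (-0.0909, 0.0909), lambda* = (-2.2273)


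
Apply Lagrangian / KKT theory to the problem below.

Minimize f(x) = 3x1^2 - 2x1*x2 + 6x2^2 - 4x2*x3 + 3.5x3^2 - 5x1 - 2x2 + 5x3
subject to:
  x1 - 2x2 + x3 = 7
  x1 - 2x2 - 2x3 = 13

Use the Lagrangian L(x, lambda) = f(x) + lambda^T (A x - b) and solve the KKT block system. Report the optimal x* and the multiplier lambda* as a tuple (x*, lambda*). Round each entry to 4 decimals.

Form the Lagrangian:
  L(x, lambda) = (1/2) x^T Q x + c^T x + lambda^T (A x - b)
Stationarity (grad_x L = 0): Q x + c + A^T lambda = 0.
Primal feasibility: A x = b.

This gives the KKT block system:
  [ Q   A^T ] [ x     ]   [-c ]
  [ A    0  ] [ lambda ] = [ b ]

Solving the linear system:
  x*      = (2.8571, -3.0714, -2)
  lambda* = (-13.2857, -5)
  f(x*)   = 69.9286

x* = (2.8571, -3.0714, -2), lambda* = (-13.2857, -5)


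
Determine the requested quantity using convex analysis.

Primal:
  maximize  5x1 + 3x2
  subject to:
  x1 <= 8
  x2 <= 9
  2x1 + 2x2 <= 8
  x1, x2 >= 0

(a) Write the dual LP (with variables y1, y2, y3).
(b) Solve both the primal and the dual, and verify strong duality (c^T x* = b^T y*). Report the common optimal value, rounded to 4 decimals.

The standard primal-dual pair for 'max c^T x s.t. A x <= b, x >= 0' is:
  Dual:  min b^T y  s.t.  A^T y >= c,  y >= 0.

So the dual LP is:
  minimize  8y1 + 9y2 + 8y3
  subject to:
    y1 + 2y3 >= 5
    y2 + 2y3 >= 3
    y1, y2, y3 >= 0

Solving the primal: x* = (4, 0).
  primal value c^T x* = 20.
Solving the dual: y* = (0, 0, 2.5).
  dual value b^T y* = 20.
Strong duality: c^T x* = b^T y*. Confirmed.

20


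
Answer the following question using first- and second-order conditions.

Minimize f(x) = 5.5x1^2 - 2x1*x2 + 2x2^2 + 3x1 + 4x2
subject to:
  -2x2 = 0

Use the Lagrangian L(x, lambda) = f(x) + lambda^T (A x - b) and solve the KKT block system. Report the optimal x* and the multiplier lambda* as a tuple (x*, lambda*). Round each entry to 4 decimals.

Form the Lagrangian:
  L(x, lambda) = (1/2) x^T Q x + c^T x + lambda^T (A x - b)
Stationarity (grad_x L = 0): Q x + c + A^T lambda = 0.
Primal feasibility: A x = b.

This gives the KKT block system:
  [ Q   A^T ] [ x     ]   [-c ]
  [ A    0  ] [ lambda ] = [ b ]

Solving the linear system:
  x*      = (-0.2727, 0)
  lambda* = (2.2727)
  f(x*)   = -0.4091

x* = (-0.2727, 0), lambda* = (2.2727)


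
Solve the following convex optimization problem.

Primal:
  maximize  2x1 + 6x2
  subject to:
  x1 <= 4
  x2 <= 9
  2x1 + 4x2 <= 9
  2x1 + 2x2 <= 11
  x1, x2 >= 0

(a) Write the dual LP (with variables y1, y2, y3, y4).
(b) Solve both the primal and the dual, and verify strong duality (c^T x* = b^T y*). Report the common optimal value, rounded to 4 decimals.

The standard primal-dual pair for 'max c^T x s.t. A x <= b, x >= 0' is:
  Dual:  min b^T y  s.t.  A^T y >= c,  y >= 0.

So the dual LP is:
  minimize  4y1 + 9y2 + 9y3 + 11y4
  subject to:
    y1 + 2y3 + 2y4 >= 2
    y2 + 4y3 + 2y4 >= 6
    y1, y2, y3, y4 >= 0

Solving the primal: x* = (0, 2.25).
  primal value c^T x* = 13.5.
Solving the dual: y* = (0, 0, 1.5, 0).
  dual value b^T y* = 13.5.
Strong duality: c^T x* = b^T y*. Confirmed.

13.5


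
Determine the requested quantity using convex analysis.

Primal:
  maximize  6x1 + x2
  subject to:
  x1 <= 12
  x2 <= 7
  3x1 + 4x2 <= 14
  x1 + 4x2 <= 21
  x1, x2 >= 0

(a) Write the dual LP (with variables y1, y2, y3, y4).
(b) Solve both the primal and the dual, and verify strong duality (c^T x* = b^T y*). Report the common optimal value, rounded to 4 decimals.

The standard primal-dual pair for 'max c^T x s.t. A x <= b, x >= 0' is:
  Dual:  min b^T y  s.t.  A^T y >= c,  y >= 0.

So the dual LP is:
  minimize  12y1 + 7y2 + 14y3 + 21y4
  subject to:
    y1 + 3y3 + y4 >= 6
    y2 + 4y3 + 4y4 >= 1
    y1, y2, y3, y4 >= 0

Solving the primal: x* = (4.6667, 0).
  primal value c^T x* = 28.
Solving the dual: y* = (0, 0, 2, 0).
  dual value b^T y* = 28.
Strong duality: c^T x* = b^T y*. Confirmed.

28


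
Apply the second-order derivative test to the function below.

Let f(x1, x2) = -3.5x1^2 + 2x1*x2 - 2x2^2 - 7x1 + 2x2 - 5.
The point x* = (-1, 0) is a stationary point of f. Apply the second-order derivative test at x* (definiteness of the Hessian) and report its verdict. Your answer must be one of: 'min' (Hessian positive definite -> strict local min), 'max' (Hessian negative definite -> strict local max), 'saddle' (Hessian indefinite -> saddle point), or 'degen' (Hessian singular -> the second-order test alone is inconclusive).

Compute the Hessian H = grad^2 f:
  H = [[-7, 2], [2, -4]]
Verify stationarity: grad f(x*) = H x* + g = (0, 0).
Eigenvalues of H: -8, -3.
Both eigenvalues < 0, so H is negative definite -> x* is a strict local max.

max


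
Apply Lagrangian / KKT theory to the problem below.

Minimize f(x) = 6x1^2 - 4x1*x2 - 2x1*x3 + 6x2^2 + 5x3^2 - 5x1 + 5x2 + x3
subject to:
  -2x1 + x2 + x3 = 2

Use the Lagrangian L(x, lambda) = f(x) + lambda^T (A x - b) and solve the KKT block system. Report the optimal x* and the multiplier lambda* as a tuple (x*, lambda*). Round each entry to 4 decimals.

Form the Lagrangian:
  L(x, lambda) = (1/2) x^T Q x + c^T x + lambda^T (A x - b)
Stationarity (grad_x L = 0): Q x + c + A^T lambda = 0.
Primal feasibility: A x = b.

This gives the KKT block system:
  [ Q   A^T ] [ x     ]   [-c ]
  [ A    0  ] [ lambda ] = [ b ]

Solving the linear system:
  x*      = (-0.7727, -0.0455, 0.5)
  lambda* = (-7.5455)
  f(x*)   = 9.6136

x* = (-0.7727, -0.0455, 0.5), lambda* = (-7.5455)


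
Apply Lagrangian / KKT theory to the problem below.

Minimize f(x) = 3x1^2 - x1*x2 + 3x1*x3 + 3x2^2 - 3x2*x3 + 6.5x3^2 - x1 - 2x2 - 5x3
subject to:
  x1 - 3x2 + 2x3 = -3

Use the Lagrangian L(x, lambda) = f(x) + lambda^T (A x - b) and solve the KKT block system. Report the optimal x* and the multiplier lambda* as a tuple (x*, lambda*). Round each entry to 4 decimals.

Form the Lagrangian:
  L(x, lambda) = (1/2) x^T Q x + c^T x + lambda^T (A x - b)
Stationarity (grad_x L = 0): Q x + c + A^T lambda = 0.
Primal feasibility: A x = b.

This gives the KKT block system:
  [ Q   A^T ] [ x     ]   [-c ]
  [ A    0  ] [ lambda ] = [ b ]

Solving the linear system:
  x*      = (-0.1025, 1.2862, 0.4806)
  lambda* = (1.4594)
  f(x*)   = -0.2473

x* = (-0.1025, 1.2862, 0.4806), lambda* = (1.4594)


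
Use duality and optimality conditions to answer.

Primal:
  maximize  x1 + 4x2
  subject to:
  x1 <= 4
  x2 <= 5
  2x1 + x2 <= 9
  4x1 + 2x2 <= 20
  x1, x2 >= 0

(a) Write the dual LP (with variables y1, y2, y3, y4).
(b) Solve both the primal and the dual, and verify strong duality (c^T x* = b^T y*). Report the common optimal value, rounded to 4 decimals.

The standard primal-dual pair for 'max c^T x s.t. A x <= b, x >= 0' is:
  Dual:  min b^T y  s.t.  A^T y >= c,  y >= 0.

So the dual LP is:
  minimize  4y1 + 5y2 + 9y3 + 20y4
  subject to:
    y1 + 2y3 + 4y4 >= 1
    y2 + y3 + 2y4 >= 4
    y1, y2, y3, y4 >= 0

Solving the primal: x* = (2, 5).
  primal value c^T x* = 22.
Solving the dual: y* = (0, 3.5, 0.5, 0).
  dual value b^T y* = 22.
Strong duality: c^T x* = b^T y*. Confirmed.

22


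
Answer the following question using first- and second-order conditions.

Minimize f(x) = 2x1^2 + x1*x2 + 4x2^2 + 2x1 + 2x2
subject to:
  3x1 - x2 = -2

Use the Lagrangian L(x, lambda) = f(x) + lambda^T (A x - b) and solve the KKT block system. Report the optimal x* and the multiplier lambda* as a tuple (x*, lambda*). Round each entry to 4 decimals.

Form the Lagrangian:
  L(x, lambda) = (1/2) x^T Q x + c^T x + lambda^T (A x - b)
Stationarity (grad_x L = 0): Q x + c + A^T lambda = 0.
Primal feasibility: A x = b.

This gives the KKT block system:
  [ Q   A^T ] [ x     ]   [-c ]
  [ A    0  ] [ lambda ] = [ b ]

Solving the linear system:
  x*      = (-0.7073, -0.122)
  lambda* = (0.3171)
  f(x*)   = -0.5122

x* = (-0.7073, -0.122), lambda* = (0.3171)


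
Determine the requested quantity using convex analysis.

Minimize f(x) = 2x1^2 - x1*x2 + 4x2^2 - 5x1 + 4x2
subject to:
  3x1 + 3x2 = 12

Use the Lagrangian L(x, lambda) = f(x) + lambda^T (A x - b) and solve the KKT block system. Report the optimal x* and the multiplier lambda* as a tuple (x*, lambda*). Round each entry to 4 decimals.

Form the Lagrangian:
  L(x, lambda) = (1/2) x^T Q x + c^T x + lambda^T (A x - b)
Stationarity (grad_x L = 0): Q x + c + A^T lambda = 0.
Primal feasibility: A x = b.

This gives the KKT block system:
  [ Q   A^T ] [ x     ]   [-c ]
  [ A    0  ] [ lambda ] = [ b ]

Solving the linear system:
  x*      = (3.2143, 0.7857)
  lambda* = (-2.3571)
  f(x*)   = 7.6786

x* = (3.2143, 0.7857), lambda* = (-2.3571)


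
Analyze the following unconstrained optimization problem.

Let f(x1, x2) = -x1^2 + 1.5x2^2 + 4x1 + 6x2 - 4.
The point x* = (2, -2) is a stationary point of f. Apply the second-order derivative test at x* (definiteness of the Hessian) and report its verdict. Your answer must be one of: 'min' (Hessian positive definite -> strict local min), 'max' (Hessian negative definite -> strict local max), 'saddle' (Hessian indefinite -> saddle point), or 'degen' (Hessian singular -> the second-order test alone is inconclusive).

Compute the Hessian H = grad^2 f:
  H = [[-2, 0], [0, 3]]
Verify stationarity: grad f(x*) = H x* + g = (0, 0).
Eigenvalues of H: -2, 3.
Eigenvalues have mixed signs, so H is indefinite -> x* is a saddle point.

saddle


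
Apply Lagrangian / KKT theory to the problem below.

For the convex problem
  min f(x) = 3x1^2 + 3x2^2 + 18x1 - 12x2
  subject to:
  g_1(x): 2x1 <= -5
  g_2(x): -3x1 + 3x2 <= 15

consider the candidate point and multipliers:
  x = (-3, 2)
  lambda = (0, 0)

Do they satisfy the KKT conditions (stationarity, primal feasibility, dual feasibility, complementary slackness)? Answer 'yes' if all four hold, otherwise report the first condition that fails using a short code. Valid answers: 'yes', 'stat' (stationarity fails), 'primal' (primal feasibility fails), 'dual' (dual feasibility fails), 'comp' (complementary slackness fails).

Gradient of f: grad f(x) = Q x + c = (0, 0)
Constraint values g_i(x) = a_i^T x - b_i:
  g_1((-3, 2)) = -1
  g_2((-3, 2)) = 0
Stationarity residual: grad f(x) + sum_i lambda_i a_i = (0, 0)
  -> stationarity OK
Primal feasibility (all g_i <= 0): OK
Dual feasibility (all lambda_i >= 0): OK
Complementary slackness (lambda_i * g_i(x) = 0 for all i): OK

Verdict: yes, KKT holds.

yes


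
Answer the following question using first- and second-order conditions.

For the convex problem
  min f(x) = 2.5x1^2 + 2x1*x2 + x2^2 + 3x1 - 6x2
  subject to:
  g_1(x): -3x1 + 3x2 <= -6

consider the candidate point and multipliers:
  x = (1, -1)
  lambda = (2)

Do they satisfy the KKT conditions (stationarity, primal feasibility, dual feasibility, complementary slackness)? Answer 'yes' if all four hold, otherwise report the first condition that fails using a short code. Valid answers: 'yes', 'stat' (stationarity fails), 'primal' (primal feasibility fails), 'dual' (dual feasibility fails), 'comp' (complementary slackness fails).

Gradient of f: grad f(x) = Q x + c = (6, -6)
Constraint values g_i(x) = a_i^T x - b_i:
  g_1((1, -1)) = 0
Stationarity residual: grad f(x) + sum_i lambda_i a_i = (0, 0)
  -> stationarity OK
Primal feasibility (all g_i <= 0): OK
Dual feasibility (all lambda_i >= 0): OK
Complementary slackness (lambda_i * g_i(x) = 0 for all i): OK

Verdict: yes, KKT holds.

yes


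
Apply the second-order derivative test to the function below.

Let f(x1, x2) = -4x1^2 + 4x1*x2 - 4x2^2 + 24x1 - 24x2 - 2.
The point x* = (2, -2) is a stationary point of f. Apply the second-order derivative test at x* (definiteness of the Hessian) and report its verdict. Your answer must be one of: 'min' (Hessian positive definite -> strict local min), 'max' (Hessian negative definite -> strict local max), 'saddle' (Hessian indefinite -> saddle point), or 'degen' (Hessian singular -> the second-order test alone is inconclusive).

Compute the Hessian H = grad^2 f:
  H = [[-8, 4], [4, -8]]
Verify stationarity: grad f(x*) = H x* + g = (0, 0).
Eigenvalues of H: -12, -4.
Both eigenvalues < 0, so H is negative definite -> x* is a strict local max.

max


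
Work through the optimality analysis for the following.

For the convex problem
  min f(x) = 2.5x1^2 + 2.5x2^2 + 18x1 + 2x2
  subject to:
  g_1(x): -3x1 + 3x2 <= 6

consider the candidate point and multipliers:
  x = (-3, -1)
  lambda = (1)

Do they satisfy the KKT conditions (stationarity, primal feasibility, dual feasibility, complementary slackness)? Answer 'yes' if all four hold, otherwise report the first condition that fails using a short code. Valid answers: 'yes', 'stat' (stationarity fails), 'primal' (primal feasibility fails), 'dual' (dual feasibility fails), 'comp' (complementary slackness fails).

Gradient of f: grad f(x) = Q x + c = (3, -3)
Constraint values g_i(x) = a_i^T x - b_i:
  g_1((-3, -1)) = 0
Stationarity residual: grad f(x) + sum_i lambda_i a_i = (0, 0)
  -> stationarity OK
Primal feasibility (all g_i <= 0): OK
Dual feasibility (all lambda_i >= 0): OK
Complementary slackness (lambda_i * g_i(x) = 0 for all i): OK

Verdict: yes, KKT holds.

yes


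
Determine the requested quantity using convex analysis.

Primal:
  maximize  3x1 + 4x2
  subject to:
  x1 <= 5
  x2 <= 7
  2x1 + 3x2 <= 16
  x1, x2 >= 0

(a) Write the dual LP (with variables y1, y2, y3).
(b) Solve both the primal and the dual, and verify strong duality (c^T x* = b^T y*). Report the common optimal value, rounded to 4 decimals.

The standard primal-dual pair for 'max c^T x s.t. A x <= b, x >= 0' is:
  Dual:  min b^T y  s.t.  A^T y >= c,  y >= 0.

So the dual LP is:
  minimize  5y1 + 7y2 + 16y3
  subject to:
    y1 + 2y3 >= 3
    y2 + 3y3 >= 4
    y1, y2, y3 >= 0

Solving the primal: x* = (5, 2).
  primal value c^T x* = 23.
Solving the dual: y* = (0.3333, 0, 1.3333).
  dual value b^T y* = 23.
Strong duality: c^T x* = b^T y*. Confirmed.

23


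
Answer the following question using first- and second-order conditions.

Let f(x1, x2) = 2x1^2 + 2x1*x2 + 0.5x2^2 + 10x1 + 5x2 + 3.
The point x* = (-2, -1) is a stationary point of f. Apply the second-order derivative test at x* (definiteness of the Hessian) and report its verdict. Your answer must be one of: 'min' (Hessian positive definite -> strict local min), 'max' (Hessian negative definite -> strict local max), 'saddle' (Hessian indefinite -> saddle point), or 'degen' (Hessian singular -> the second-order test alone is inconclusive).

Compute the Hessian H = grad^2 f:
  H = [[4, 2], [2, 1]]
Verify stationarity: grad f(x*) = H x* + g = (0, 0).
Eigenvalues of H: 0, 5.
H has a zero eigenvalue (singular; positive semidefinite but not definite), so H is neither positive definite, negative definite, nor indefinite. The second-order test alone is inconclusive -> degen.
(Indeed, f is constant along the null direction of H through x*, so x* is not a strict local extremum.)

degen


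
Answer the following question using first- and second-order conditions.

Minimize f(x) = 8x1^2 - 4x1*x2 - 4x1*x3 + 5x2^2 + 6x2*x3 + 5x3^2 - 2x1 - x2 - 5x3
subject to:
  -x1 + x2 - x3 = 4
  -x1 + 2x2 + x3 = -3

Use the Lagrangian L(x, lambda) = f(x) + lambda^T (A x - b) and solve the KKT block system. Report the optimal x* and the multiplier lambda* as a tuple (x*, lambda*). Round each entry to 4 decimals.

Form the Lagrangian:
  L(x, lambda) = (1/2) x^T Q x + c^T x + lambda^T (A x - b)
Stationarity (grad_x L = 0): Q x + c + A^T lambda = 0.
Primal feasibility: A x = b.

This gives the KKT block system:
  [ Q   A^T ] [ x     ]   [-c ]
  [ A    0  ] [ lambda ] = [ b ]

Solving the linear system:
  x*      = (-0.7055, -0.137, -3.4315)
  lambda* = (-18.1644, 19.1507)
  f(x*)   = 74.4075

x* = (-0.7055, -0.137, -3.4315), lambda* = (-18.1644, 19.1507)


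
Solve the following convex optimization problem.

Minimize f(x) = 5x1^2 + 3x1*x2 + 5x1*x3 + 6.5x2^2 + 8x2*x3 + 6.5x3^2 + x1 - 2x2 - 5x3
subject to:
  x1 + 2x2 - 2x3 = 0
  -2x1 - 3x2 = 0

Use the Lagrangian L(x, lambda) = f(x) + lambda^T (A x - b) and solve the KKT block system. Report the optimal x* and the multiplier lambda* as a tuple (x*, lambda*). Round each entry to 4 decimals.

Form the Lagrangian:
  L(x, lambda) = (1/2) x^T Q x + c^T x + lambda^T (A x - b)
Stationarity (grad_x L = 0): Q x + c + A^T lambda = 0.
Primal feasibility: A x = b.

This gives the KKT block system:
  [ Q   A^T ] [ x     ]   [-c ]
  [ A    0  ] [ lambda ] = [ b ]

Solving the linear system:
  x*      = (-0.2585, 0.1723, 0.0431)
  lambda* = (-2.1769, -1.5147)
  f(x*)   = -0.4093

x* = (-0.2585, 0.1723, 0.0431), lambda* = (-2.1769, -1.5147)


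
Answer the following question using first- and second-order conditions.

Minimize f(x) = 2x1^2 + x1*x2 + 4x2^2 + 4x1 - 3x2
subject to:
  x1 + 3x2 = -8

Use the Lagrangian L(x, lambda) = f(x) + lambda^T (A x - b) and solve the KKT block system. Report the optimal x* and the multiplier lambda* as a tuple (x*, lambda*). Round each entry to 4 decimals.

Form the Lagrangian:
  L(x, lambda) = (1/2) x^T Q x + c^T x + lambda^T (A x - b)
Stationarity (grad_x L = 0): Q x + c + A^T lambda = 0.
Primal feasibility: A x = b.

This gives the KKT block system:
  [ Q   A^T ] [ x     ]   [-c ]
  [ A    0  ] [ lambda ] = [ b ]

Solving the linear system:
  x*      = (-2.2368, -1.9211)
  lambda* = (6.8684)
  f(x*)   = 25.8816

x* = (-2.2368, -1.9211), lambda* = (6.8684)
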